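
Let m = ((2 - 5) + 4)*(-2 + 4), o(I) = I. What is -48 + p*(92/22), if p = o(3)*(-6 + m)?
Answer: -1080/11 ≈ -98.182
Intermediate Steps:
m = 2 (m = (-3 + 4)*2 = 1*2 = 2)
p = -12 (p = 3*(-6 + 2) = 3*(-4) = -12)
-48 + p*(92/22) = -48 - 1104/22 = -48 - 12*46/11 = -48 - 552/11 = -1080/11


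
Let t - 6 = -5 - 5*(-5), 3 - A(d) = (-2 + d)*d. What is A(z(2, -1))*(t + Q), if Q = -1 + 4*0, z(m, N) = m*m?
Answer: -125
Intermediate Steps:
z(m, N) = m²
A(d) = 3 - d*(-2 + d) (A(d) = 3 - (-2 + d)*d = 3 - d*(-2 + d))
t = 26 (t = 6 + (-5 - 5*(-5)) = 6 + (-5 + 25) = 6 + 20 = 26)
Q = -1 (Q = -1 + 0 = -1)
A(z(2, -1))*(t + Q) = (3 - (2²)² + 2*2²)*(26 - 1) = (3 - 1*4² + 2*4)*25 = (3 - 1*16 + 8)*25 = (3 - 16 + 8)*25 = -5*25 = -125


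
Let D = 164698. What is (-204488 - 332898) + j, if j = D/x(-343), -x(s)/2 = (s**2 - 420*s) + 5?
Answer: -140641521953/261714 ≈ -5.3739e+5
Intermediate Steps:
x(s) = -10 - 2*s**2 + 840*s (x(s) = -2*((s**2 - 420*s) + 5) = -2*(5 + s**2 - 420*s) = -10 - 2*s**2 + 840*s)
j = -82349/261714 (j = 164698/(-10 - 2*(-343)**2 + 840*(-343)) = 164698/(-10 - 2*117649 - 288120) = 164698/(-10 - 235298 - 288120) = 164698/(-523428) = 164698*(-1/523428) = -82349/261714 ≈ -0.31465)
(-204488 - 332898) + j = (-204488 - 332898) - 82349/261714 = -537386 - 82349/261714 = -140641521953/261714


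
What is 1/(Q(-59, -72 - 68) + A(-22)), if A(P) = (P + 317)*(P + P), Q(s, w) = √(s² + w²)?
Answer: -12980/168457319 - √23081/168457319 ≈ -7.7954e-5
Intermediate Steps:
A(P) = 2*P*(317 + P) (A(P) = (317 + P)*(2*P) = 2*P*(317 + P))
1/(Q(-59, -72 - 68) + A(-22)) = 1/(√((-59)² + (-72 - 68)²) + 2*(-22)*(317 - 22)) = 1/(√(3481 + (-140)²) + 2*(-22)*295) = 1/(√(3481 + 19600) - 12980) = 1/(√23081 - 12980) = 1/(-12980 + √23081)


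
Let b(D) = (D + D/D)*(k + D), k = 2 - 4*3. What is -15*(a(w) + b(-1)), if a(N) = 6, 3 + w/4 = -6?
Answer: -90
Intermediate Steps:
w = -36 (w = -12 + 4*(-6) = -12 - 24 = -36)
k = -10 (k = 2 - 12 = -10)
b(D) = (1 + D)*(-10 + D) (b(D) = (D + D/D)*(-10 + D) = (D + 1)*(-10 + D) = (1 + D)*(-10 + D))
-15*(a(w) + b(-1)) = -15*(6 + (-10 + (-1)² - 9*(-1))) = -15*(6 + (-10 + 1 + 9)) = -15*(6 + 0) = -15*6 = -90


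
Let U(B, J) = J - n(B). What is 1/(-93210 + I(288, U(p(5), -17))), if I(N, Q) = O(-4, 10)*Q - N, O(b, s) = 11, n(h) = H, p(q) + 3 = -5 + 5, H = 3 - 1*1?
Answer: -1/93707 ≈ -1.0672e-5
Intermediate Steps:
H = 2 (H = 3 - 1 = 2)
p(q) = -3 (p(q) = -3 + (-5 + 5) = -3 + 0 = -3)
n(h) = 2
U(B, J) = -2 + J (U(B, J) = J - 1*2 = J - 2 = -2 + J)
I(N, Q) = -N + 11*Q (I(N, Q) = 11*Q - N = -N + 11*Q)
1/(-93210 + I(288, U(p(5), -17))) = 1/(-93210 + (-1*288 + 11*(-2 - 17))) = 1/(-93210 + (-288 + 11*(-19))) = 1/(-93210 + (-288 - 209)) = 1/(-93210 - 497) = 1/(-93707) = -1/93707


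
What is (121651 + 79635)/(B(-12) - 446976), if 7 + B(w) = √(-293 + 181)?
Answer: -89971420138/199793802401 - 805144*I*√7/199793802401 ≈ -0.45032 - 1.0662e-5*I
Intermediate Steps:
B(w) = -7 + 4*I*√7 (B(w) = -7 + √(-293 + 181) = -7 + √(-112) = -7 + 4*I*√7)
(121651 + 79635)/(B(-12) - 446976) = (121651 + 79635)/((-7 + 4*I*√7) - 446976) = 201286/(-446983 + 4*I*√7)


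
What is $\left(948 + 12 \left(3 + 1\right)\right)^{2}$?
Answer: $992016$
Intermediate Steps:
$\left(948 + 12 \left(3 + 1\right)\right)^{2} = \left(948 + 12 \cdot 4\right)^{2} = \left(948 + 48\right)^{2} = 996^{2} = 992016$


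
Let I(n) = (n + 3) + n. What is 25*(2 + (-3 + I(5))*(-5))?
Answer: -1200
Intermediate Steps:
I(n) = 3 + 2*n (I(n) = (3 + n) + n = 3 + 2*n)
25*(2 + (-3 + I(5))*(-5)) = 25*(2 + (-3 + (3 + 2*5))*(-5)) = 25*(2 + (-3 + (3 + 10))*(-5)) = 25*(2 + (-3 + 13)*(-5)) = 25*(2 + 10*(-5)) = 25*(2 - 50) = 25*(-48) = -1200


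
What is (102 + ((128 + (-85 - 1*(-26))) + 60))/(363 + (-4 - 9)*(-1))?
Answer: 231/376 ≈ 0.61436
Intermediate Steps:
(102 + ((128 + (-85 - 1*(-26))) + 60))/(363 + (-4 - 9)*(-1)) = (102 + ((128 + (-85 + 26)) + 60))/(363 - 13*(-1)) = (102 + ((128 - 59) + 60))/(363 + 13) = (102 + (69 + 60))/376 = (102 + 129)*(1/376) = 231*(1/376) = 231/376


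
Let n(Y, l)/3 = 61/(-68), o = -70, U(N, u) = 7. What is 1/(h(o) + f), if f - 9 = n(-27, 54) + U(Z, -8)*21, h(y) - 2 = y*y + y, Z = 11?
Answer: 68/339001 ≈ 0.00020059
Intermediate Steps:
n(Y, l) = -183/68 (n(Y, l) = 3*(61/(-68)) = 3*(61*(-1/68)) = 3*(-61/68) = -183/68)
h(y) = 2 + y + y² (h(y) = 2 + (y*y + y) = 2 + (y² + y) = 2 + (y + y²) = 2 + y + y²)
f = 10425/68 (f = 9 + (-183/68 + 7*21) = 9 + (-183/68 + 147) = 9 + 9813/68 = 10425/68 ≈ 153.31)
1/(h(o) + f) = 1/((2 - 70 + (-70)²) + 10425/68) = 1/((2 - 70 + 4900) + 10425/68) = 1/(4832 + 10425/68) = 1/(339001/68) = 68/339001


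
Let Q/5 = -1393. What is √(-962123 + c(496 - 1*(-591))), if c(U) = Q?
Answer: 8*I*√15142 ≈ 984.42*I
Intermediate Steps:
Q = -6965 (Q = 5*(-1393) = -6965)
c(U) = -6965
√(-962123 + c(496 - 1*(-591))) = √(-962123 - 6965) = √(-969088) = 8*I*√15142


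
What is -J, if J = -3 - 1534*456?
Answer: 699507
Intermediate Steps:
J = -699507 (J = -3 - 699504 = -699507)
-J = -1*(-699507) = 699507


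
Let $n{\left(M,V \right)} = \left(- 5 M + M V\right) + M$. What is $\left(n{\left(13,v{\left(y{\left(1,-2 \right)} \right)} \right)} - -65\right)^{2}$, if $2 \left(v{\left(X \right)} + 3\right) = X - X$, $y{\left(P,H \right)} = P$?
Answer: $676$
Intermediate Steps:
$v{\left(X \right)} = -3$ ($v{\left(X \right)} = -3 + \frac{X - X}{2} = -3 + \frac{1}{2} \cdot 0 = -3 + 0 = -3$)
$n{\left(M,V \right)} = - 4 M + M V$
$\left(n{\left(13,v{\left(y{\left(1,-2 \right)} \right)} \right)} - -65\right)^{2} = \left(13 \left(-4 - 3\right) - -65\right)^{2} = \left(13 \left(-7\right) + 65\right)^{2} = \left(-91 + 65\right)^{2} = \left(-26\right)^{2} = 676$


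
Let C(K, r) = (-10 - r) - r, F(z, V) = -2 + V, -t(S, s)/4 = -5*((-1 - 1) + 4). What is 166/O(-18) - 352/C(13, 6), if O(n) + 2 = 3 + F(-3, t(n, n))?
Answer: 790/39 ≈ 20.256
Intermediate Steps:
t(S, s) = 40 (t(S, s) = -(-20)*((-1 - 1) + 4) = -(-20)*(-2 + 4) = -(-20)*2 = -4*(-10) = 40)
C(K, r) = -10 - 2*r
O(n) = 39 (O(n) = -2 + (3 + (-2 + 40)) = -2 + (3 + 38) = -2 + 41 = 39)
166/O(-18) - 352/C(13, 6) = 166/39 - 352/(-10 - 2*6) = 166*(1/39) - 352/(-10 - 12) = 166/39 - 352/(-22) = 166/39 - 352*(-1/22) = 166/39 + 16 = 790/39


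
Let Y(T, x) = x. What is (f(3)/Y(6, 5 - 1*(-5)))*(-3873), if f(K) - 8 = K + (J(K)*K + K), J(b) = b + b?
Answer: -61968/5 ≈ -12394.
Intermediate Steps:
J(b) = 2*b
f(K) = 8 + 2*K + 2*K² (f(K) = 8 + (K + ((2*K)*K + K)) = 8 + (K + (2*K² + K)) = 8 + (K + (K + 2*K²)) = 8 + (2*K + 2*K²) = 8 + 2*K + 2*K²)
(f(3)/Y(6, 5 - 1*(-5)))*(-3873) = ((8 + 2*3 + 2*3²)/(5 - 1*(-5)))*(-3873) = ((8 + 6 + 2*9)/(5 + 5))*(-3873) = ((8 + 6 + 18)/10)*(-3873) = (32*(⅒))*(-3873) = (16/5)*(-3873) = -61968/5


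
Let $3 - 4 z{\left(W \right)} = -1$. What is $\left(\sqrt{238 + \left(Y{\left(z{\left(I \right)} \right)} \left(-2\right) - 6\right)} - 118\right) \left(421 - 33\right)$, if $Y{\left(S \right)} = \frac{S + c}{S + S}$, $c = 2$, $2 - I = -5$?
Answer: $-45784 + 388 \sqrt{229} \approx -39913.0$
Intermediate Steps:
$I = 7$ ($I = 2 - -5 = 2 + 5 = 7$)
$z{\left(W \right)} = 1$ ($z{\left(W \right)} = \frac{3}{4} - - \frac{1}{4} = \frac{3}{4} + \frac{1}{4} = 1$)
$Y{\left(S \right)} = \frac{2 + S}{2 S}$ ($Y{\left(S \right)} = \frac{S + 2}{S + S} = \frac{2 + S}{2 S}$)
$\left(\sqrt{238 + \left(Y{\left(z{\left(I \right)} \right)} \left(-2\right) - 6\right)} - 118\right) \left(421 - 33\right) = \left(\sqrt{238 - \left(6 - \frac{2 + 1}{2 \cdot 1} \left(-2\right)\right)} - 118\right) \left(421 - 33\right) = \left(\sqrt{238 - \left(6 - \frac{1}{2} \cdot 1 \cdot 3 \left(-2\right)\right)} - 118\right) 388 = \left(\sqrt{238 + \left(\frac{3}{2} \left(-2\right) - 6\right)} - 118\right) 388 = \left(\sqrt{238 - 9} - 118\right) 388 = \left(\sqrt{229} - 118\right) 388 = \left(-118 + \sqrt{229}\right) 388 = -45784 + 388 \sqrt{229}$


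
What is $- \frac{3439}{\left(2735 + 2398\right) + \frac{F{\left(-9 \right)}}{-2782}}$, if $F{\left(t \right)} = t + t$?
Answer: $- \frac{4783649}{7140012} \approx -0.66998$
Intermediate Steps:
$F{\left(t \right)} = 2 t$
$- \frac{3439}{\left(2735 + 2398\right) + \frac{F{\left(-9 \right)}}{-2782}} = - \frac{3439}{\left(2735 + 2398\right) + \frac{2 \left(-9\right)}{-2782}} = - \frac{3439}{5133 - - \frac{9}{1391}} = - \frac{3439}{5133 + \frac{9}{1391}} = - \frac{3439}{\frac{7140012}{1391}} = \left(-3439\right) \frac{1391}{7140012} = - \frac{4783649}{7140012}$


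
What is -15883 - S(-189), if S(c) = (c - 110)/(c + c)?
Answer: -6004073/378 ≈ -15884.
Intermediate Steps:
S(c) = (-110 + c)/(2*c) (S(c) = (-110 + c)/((2*c)) = (-110 + c)*(1/(2*c)) = (-110 + c)/(2*c))
-15883 - S(-189) = -15883 - (-110 - 189)/(2*(-189)) = -15883 - (-1)*(-299)/(2*189) = -15883 - 1*299/378 = -15883 - 299/378 = -6004073/378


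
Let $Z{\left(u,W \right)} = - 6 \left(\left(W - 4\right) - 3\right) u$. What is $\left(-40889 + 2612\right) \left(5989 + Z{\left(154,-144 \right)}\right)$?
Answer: $-5569801101$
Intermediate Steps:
$Z{\left(u,W \right)} = u \left(42 - 6 W\right)$ ($Z{\left(u,W \right)} = - 6 \left(\left(-4 + W\right) - 3\right) u = - 6 \left(-7 + W\right) u = \left(42 - 6 W\right) u = u \left(42 - 6 W\right)$)
$\left(-40889 + 2612\right) \left(5989 + Z{\left(154,-144 \right)}\right) = \left(-40889 + 2612\right) \left(5989 + 6 \cdot 154 \left(7 - -144\right)\right) = - 38277 \left(5989 + 6 \cdot 154 \left(7 + 144\right)\right) = - 38277 \left(5989 + 6 \cdot 154 \cdot 151\right) = - 38277 \left(5989 + 139524\right) = \left(-38277\right) 145513 = -5569801101$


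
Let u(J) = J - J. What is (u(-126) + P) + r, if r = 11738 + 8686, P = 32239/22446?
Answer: 458469343/22446 ≈ 20425.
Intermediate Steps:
u(J) = 0
P = 32239/22446 (P = 32239*(1/22446) = 32239/22446 ≈ 1.4363)
r = 20424
(u(-126) + P) + r = (0 + 32239/22446) + 20424 = 32239/22446 + 20424 = 458469343/22446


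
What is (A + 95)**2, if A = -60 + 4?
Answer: 1521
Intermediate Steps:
A = -56
(A + 95)**2 = (-56 + 95)**2 = 39**2 = 1521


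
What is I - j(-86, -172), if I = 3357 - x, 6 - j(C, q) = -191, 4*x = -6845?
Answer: 19485/4 ≈ 4871.3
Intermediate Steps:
x = -6845/4 (x = (1/4)*(-6845) = -6845/4 ≈ -1711.3)
j(C, q) = 197 (j(C, q) = 6 - 1*(-191) = 6 + 191 = 197)
I = 20273/4 (I = 3357 - 1*(-6845/4) = 3357 + 6845/4 = 20273/4 ≈ 5068.3)
I - j(-86, -172) = 20273/4 - 1*197 = 20273/4 - 197 = 19485/4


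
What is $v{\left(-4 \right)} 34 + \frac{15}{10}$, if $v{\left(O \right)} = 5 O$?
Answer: $- \frac{1357}{2} \approx -678.5$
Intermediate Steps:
$v{\left(-4 \right)} 34 + \frac{15}{10} = 5 \left(-4\right) 34 + \frac{15}{10} = \left(-20\right) 34 + 15 \cdot \frac{1}{10} = -680 + \frac{3}{2} = - \frac{1357}{2}$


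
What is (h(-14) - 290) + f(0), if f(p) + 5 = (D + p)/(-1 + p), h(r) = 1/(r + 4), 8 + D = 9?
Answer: -2961/10 ≈ -296.10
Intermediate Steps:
D = 1 (D = -8 + 9 = 1)
h(r) = 1/(4 + r)
f(p) = -5 + (1 + p)/(-1 + p)
(h(-14) - 290) + f(0) = (1/(4 - 14) - 290) + 2*(3 - 2*0)/(-1 + 0) = (1/(-10) - 290) + 2*(3 + 0)/(-1) = (-1/10 - 290) + 2*(-1)*3 = -2901/10 - 6 = -2961/10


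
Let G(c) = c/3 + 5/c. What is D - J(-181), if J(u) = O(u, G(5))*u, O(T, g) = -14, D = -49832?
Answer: -52366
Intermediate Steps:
G(c) = 5/c + c/3 (G(c) = c*(⅓) + 5/c = c/3 + 5/c = 5/c + c/3)
J(u) = -14*u
D - J(-181) = -49832 - (-14)*(-181) = -49832 - 1*2534 = -49832 - 2534 = -52366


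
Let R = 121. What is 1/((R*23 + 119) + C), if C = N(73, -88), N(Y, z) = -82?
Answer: 1/2820 ≈ 0.00035461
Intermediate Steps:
C = -82
1/((R*23 + 119) + C) = 1/((121*23 + 119) - 82) = 1/((2783 + 119) - 82) = 1/(2902 - 82) = 1/2820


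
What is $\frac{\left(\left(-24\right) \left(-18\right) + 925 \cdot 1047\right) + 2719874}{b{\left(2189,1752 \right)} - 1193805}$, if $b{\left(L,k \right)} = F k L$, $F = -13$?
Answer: $- \frac{3688781}{51050469} \approx -0.072258$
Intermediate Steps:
$b{\left(L,k \right)} = - 13 L k$ ($b{\left(L,k \right)} = - 13 k L = - 13 L k$)
$\frac{\left(\left(-24\right) \left(-18\right) + 925 \cdot 1047\right) + 2719874}{b{\left(2189,1752 \right)} - 1193805} = \frac{\left(\left(-24\right) \left(-18\right) + 925 \cdot 1047\right) + 2719874}{\left(-13\right) 2189 \cdot 1752 - 1193805} = \frac{\left(432 + 968475\right) + 2719874}{-49856664 - 1193805} = \frac{968907 + 2719874}{-51050469} = 3688781 \left(- \frac{1}{51050469}\right) = - \frac{3688781}{51050469}$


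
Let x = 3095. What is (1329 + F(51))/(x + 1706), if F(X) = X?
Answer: 1380/4801 ≈ 0.28744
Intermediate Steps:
(1329 + F(51))/(x + 1706) = (1329 + 51)/(3095 + 1706) = 1380/4801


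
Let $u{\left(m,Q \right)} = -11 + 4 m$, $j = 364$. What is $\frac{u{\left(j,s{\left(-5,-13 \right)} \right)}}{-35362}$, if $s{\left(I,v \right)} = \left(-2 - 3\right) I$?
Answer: $- \frac{1445}{35362} \approx -0.040863$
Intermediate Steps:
$s{\left(I,v \right)} = - 5 I$
$\frac{u{\left(j,s{\left(-5,-13 \right)} \right)}}{-35362} = \frac{-11 + 4 \cdot 364}{-35362} = \left(-11 + 1456\right) \left(- \frac{1}{35362}\right) = 1445 \left(- \frac{1}{35362}\right) = - \frac{1445}{35362}$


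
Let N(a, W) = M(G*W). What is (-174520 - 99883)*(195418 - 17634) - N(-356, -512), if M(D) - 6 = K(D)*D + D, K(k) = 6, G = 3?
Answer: -48784452206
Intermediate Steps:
M(D) = 6 + 7*D (M(D) = 6 + (6*D + D) = 6 + 7*D)
N(a, W) = 6 + 21*W (N(a, W) = 6 + 7*(3*W) = 6 + 21*W)
(-174520 - 99883)*(195418 - 17634) - N(-356, -512) = (-174520 - 99883)*(195418 - 17634) - (6 + 21*(-512)) = -274403*177784 - (6 - 10752) = -48784462952 - 1*(-10746) = -48784462952 + 10746 = -48784452206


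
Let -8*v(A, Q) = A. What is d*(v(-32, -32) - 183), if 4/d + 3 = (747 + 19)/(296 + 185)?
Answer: 344396/677 ≈ 508.71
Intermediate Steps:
d = -1924/677 (d = 4/(-3 + (747 + 19)/(296 + 185)) = 4/(-3 + 766/481) = 4/(-677/481) = 4*(-481/677) = -1924/677 ≈ -2.8419)
v(A, Q) = -A/8
d*(v(-32, -32) - 183) = -1924*(-1/8*(-32) - 183)/677 = -1924*(4 - 183)/677 = -1924/677*(-179) = 344396/677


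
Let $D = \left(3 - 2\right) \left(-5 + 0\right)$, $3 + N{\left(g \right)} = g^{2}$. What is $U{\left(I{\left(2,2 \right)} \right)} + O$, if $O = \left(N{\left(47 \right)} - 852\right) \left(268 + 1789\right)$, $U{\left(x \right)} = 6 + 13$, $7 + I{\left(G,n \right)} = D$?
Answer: $2785197$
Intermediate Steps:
$N{\left(g \right)} = -3 + g^{2}$
$D = -5$ ($D = 1 \left(-5\right) = -5$)
$I{\left(G,n \right)} = -12$ ($I{\left(G,n \right)} = -7 - 5 = -12$)
$U{\left(x \right)} = 19$
$O = 2785178$ ($O = \left(\left(-3 + 47^{2}\right) - 852\right) \left(268 + 1789\right) = \left(\left(-3 + 2209\right) - 852\right) 2057 = \left(2206 - 852\right) 2057 = 1354 \cdot 2057 = 2785178$)
$U{\left(I{\left(2,2 \right)} \right)} + O = 19 + 2785178 = 2785197$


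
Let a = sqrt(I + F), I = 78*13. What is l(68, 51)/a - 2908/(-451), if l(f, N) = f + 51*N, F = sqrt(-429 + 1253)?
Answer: 2908/451 + 2669*sqrt(2)/(2*sqrt(507 + sqrt(206))) ≈ 89.103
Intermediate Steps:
F = 2*sqrt(206) (F = sqrt(824) = 2*sqrt(206) ≈ 28.705)
I = 1014
a = sqrt(1014 + 2*sqrt(206)) ≈ 32.291
l(68, 51)/a - 2908/(-451) = (68 + 51*51)/(sqrt(1014 + 2*sqrt(206))) - 2908/(-451) = (68 + 2601)/sqrt(1014 + 2*sqrt(206)) - 2908*(-1/451) = 2669/sqrt(1014 + 2*sqrt(206)) + 2908/451 = 2908/451 + 2669/sqrt(1014 + 2*sqrt(206))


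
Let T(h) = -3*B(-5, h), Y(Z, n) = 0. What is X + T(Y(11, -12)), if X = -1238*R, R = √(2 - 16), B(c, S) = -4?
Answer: 12 - 1238*I*√14 ≈ 12.0 - 4632.2*I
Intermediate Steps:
R = I*√14 (R = √(-14) = I*√14 ≈ 3.7417*I)
X = -1238*I*√14 ≈ -4632.2*I
T(h) = 12 (T(h) = -3*(-4) = 12)
X + T(Y(11, -12)) = -1238*I*√14 + 12 = 12 - 1238*I*√14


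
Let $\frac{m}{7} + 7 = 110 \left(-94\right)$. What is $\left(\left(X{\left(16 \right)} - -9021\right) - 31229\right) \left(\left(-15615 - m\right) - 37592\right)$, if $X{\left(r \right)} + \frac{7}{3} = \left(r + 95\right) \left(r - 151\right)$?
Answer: $- \frac{2144906092}{3} \approx -7.1497 \cdot 10^{8}$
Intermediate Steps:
$m = -72429$ ($m = -49 + 7 \cdot 110 \left(-94\right) = -49 + 7 \left(-10340\right) = -49 - 72380 = -72429$)
$X{\left(r \right)} = - \frac{7}{3} + \left(-151 + r\right) \left(95 + r\right)$ ($X{\left(r \right)} = - \frac{7}{3} + \left(r + 95\right) \left(r - 151\right) = - \frac{7}{3} + \left(95 + r\right) \left(-151 + r\right) = - \frac{7}{3} + \left(-151 + r\right) \left(95 + r\right)$)
$\left(\left(X{\left(16 \right)} - -9021\right) - 31229\right) \left(\left(-15615 - m\right) - 37592\right) = \left(\left(\left(- \frac{43042}{3} + 16^{2} - 896\right) - -9021\right) - 31229\right) \left(\left(-15615 - -72429\right) - 37592\right) = \left(\left(\left(- \frac{43042}{3} + 256 - 896\right) + 9021\right) - 31229\right) \left(\left(-15615 + 72429\right) - 37592\right) = \left(\left(- \frac{44962}{3} + 9021\right) - 31229\right) \left(56814 - 37592\right) = \left(- \frac{17899}{3} - 31229\right) 19222 = \left(- \frac{111586}{3}\right) 19222 = - \frac{2144906092}{3}$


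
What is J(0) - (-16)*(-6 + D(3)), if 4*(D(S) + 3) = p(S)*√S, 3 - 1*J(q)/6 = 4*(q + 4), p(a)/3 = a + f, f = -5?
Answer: -222 - 24*√3 ≈ -263.57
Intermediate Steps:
p(a) = -15 + 3*a (p(a) = 3*(a - 5) = 3*(-5 + a) = -15 + 3*a)
J(q) = -78 - 24*q (J(q) = 18 - 24*(q + 4) = 18 - 24*(4 + q) = 18 - 6*(16 + 4*q) = 18 + (-96 - 24*q) = -78 - 24*q)
D(S) = -3 + √S*(-15 + 3*S)/4 (D(S) = -3 + ((-15 + 3*S)*√S)/4 = -3 + (√S*(-15 + 3*S))/4 = -3 + √S*(-15 + 3*S)/4)
J(0) - (-16)*(-6 + D(3)) = (-78 - 24*0) - (-16)*(-6 + (-3 + 3*√3*(-5 + 3)/4)) = (-78 + 0) - (-16)*(-6 + (-3 + (¾)*√3*(-2))) = -78 - (-16)*(-6 + (-3 - 3*√3/2)) = -78 - (-16)*(-9 - 3*√3/2) = -78 - 4*(36 + 6*√3) = -78 + (-144 - 24*√3) = -222 - 24*√3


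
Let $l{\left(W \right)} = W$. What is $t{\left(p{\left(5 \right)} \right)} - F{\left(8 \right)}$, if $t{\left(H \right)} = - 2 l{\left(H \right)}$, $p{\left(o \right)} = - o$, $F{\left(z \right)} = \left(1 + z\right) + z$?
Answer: $-7$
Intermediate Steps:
$F{\left(z \right)} = 1 + 2 z$
$t{\left(H \right)} = - 2 H$
$t{\left(p{\left(5 \right)} \right)} - F{\left(8 \right)} = - 2 \left(\left(-1\right) 5\right) - \left(1 + 2 \cdot 8\right) = \left(-2\right) \left(-5\right) - \left(1 + 16\right) = 10 - 17 = -7$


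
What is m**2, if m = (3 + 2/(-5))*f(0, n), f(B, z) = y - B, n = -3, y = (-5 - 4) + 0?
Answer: 13689/25 ≈ 547.56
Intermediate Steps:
y = -9 (y = -9 + 0 = -9)
f(B, z) = -9 - B
m = -117/5 (m = (3 + 2/(-5))*(-9 - 1*0) = (3 + 2*(-1/5))*(-9 + 0) = (3 - 2/5)*(-9) = (13/5)*(-9) = -117/5 ≈ -23.400)
m**2 = (-117/5)**2 = 13689/25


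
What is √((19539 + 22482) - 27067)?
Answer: √14954 ≈ 122.29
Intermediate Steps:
√((19539 + 22482) - 27067) = √(42021 - 27067) = √14954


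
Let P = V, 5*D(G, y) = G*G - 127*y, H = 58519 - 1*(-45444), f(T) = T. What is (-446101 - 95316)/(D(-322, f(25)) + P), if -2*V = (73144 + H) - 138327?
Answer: -2707085/3559 ≈ -760.63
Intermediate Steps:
H = 103963 (H = 58519 + 45444 = 103963)
V = -19390 (V = -((73144 + 103963) - 138327)/2 = -(177107 - 138327)/2 = -½*38780 = -19390)
D(G, y) = -127*y/5 + G²/5 (D(G, y) = (G*G - 127*y)/5 = (G² - 127*y)/5 = -127*y/5 + G²/5)
P = -19390
(-446101 - 95316)/(D(-322, f(25)) + P) = (-446101 - 95316)/((-127/5*25 + (⅕)*(-322)²) - 19390) = -541417/((-635 + (⅕)*103684) - 19390) = -541417/((-635 + 103684/5) - 19390) = -541417/(100509/5 - 19390) = -541417/3559/5 = -541417*5/3559 = -2707085/3559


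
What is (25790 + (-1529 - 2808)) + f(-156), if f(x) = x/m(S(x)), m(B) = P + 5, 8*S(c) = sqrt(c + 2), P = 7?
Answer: 21440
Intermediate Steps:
S(c) = sqrt(2 + c)/8 (S(c) = sqrt(c + 2)/8 = sqrt(2 + c)/8)
m(B) = 12 (m(B) = 7 + 5 = 12)
f(x) = x/12
(25790 + (-1529 - 2808)) + f(-156) = (25790 + (-1529 - 2808)) + (1/12)*(-156) = (25790 - 4337) - 13 = 21453 - 13 = 21440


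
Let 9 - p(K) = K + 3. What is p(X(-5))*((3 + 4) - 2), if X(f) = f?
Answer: 55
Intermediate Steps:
p(K) = 6 - K (p(K) = 9 - (K + 3) = 9 - (3 + K) = 9 + (-3 - K) = 6 - K)
p(X(-5))*((3 + 4) - 2) = (6 - 1*(-5))*((3 + 4) - 2) = (6 + 5)*(7 - 2) = 11*5 = 55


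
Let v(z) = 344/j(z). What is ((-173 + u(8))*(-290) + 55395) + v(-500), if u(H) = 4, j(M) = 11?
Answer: 1148799/11 ≈ 1.0444e+5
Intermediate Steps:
v(z) = 344/11
((-173 + u(8))*(-290) + 55395) + v(-500) = ((-173 + 4)*(-290) + 55395) + 344/11 = (-169*(-290) + 55395) + 344/11 = (49010 + 55395) + 344/11 = 104405 + 344/11 = 1148799/11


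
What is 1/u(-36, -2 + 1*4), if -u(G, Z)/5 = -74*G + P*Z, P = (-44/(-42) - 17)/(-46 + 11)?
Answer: -147/1958710 ≈ -7.5049e-5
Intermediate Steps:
P = 67/147 (P = (-44*(-1/42) - 17)/(-35) = (22/21 - 17)*(-1/35) = -335/21*(-1/35) = 67/147 ≈ 0.45578)
u(G, Z) = 370*G - 335*Z/147 (u(G, Z) = -5*(-74*G + 67*Z/147) = 370*G - 335*Z/147)
1/u(-36, -2 + 1*4) = 1/(370*(-36) - 335*(-2 + 1*4)/147) = 1/(-13320 - 335*(-2 + 4)/147) = 1/(-13320 - 335/147*2) = 1/(-13320 - 670/147) = 1/(-1958710/147) = -147/1958710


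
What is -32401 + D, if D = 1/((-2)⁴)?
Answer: -518415/16 ≈ -32401.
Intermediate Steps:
D = 1/16 ≈ 0.062500
-32401 + D = -32401 + 1/16 = -518415/16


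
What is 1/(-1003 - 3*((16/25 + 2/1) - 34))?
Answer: -25/22723 ≈ -0.0011002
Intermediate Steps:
1/(-1003 - 3*((16/25 + 2/1) - 34)) = 1/(-1003 - 3*((16*(1/25) + 2*1) - 34)) = 1/(-1003 - 3*((16/25 + 2) - 34)) = 1/(-1003 - 3*(66/25 - 34)) = 1/(-1003 - 3*(-784/25)) = 1/(-1003 + 2352/25) = 1/(-22723/25) = -25/22723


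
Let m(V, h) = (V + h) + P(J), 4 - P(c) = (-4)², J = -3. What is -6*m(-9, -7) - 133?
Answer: 35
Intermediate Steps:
P(c) = -12 (P(c) = 4 - 1*(-4)² = 4 - 1*16 = 4 - 16 = -12)
m(V, h) = -12 + V + h (m(V, h) = (V + h) - 12 = -12 + V + h)
-6*m(-9, -7) - 133 = -6*(-12 - 9 - 7) - 133 = -6*(-28) - 133 = 168 - 133 = 35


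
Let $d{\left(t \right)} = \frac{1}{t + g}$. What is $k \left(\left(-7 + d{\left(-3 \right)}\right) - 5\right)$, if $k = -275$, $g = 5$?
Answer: $\frac{6325}{2} \approx 3162.5$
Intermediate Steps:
$d{\left(t \right)} = \frac{1}{5 + t}$ ($d{\left(t \right)} = \frac{1}{t + 5} = \frac{1}{5 + t}$)
$k \left(\left(-7 + d{\left(-3 \right)}\right) - 5\right) = - 275 \left(\left(-7 + \frac{1}{5 - 3}\right) - 5\right) = - 275 \left(\left(-7 + \frac{1}{2}\right) - 5\right) = - 275 \left(- \frac{13}{2} - 5\right) = \left(-275\right) \left(- \frac{23}{2}\right) = \frac{6325}{2}$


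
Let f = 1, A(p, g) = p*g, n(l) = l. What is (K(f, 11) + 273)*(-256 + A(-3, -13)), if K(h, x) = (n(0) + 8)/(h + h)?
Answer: -60109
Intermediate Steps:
A(p, g) = g*p
K(h, x) = 4/h (K(h, x) = (0 + 8)/(h + h) = 8/((2*h)) = 8*(1/(2*h)) = 4/h)
(K(f, 11) + 273)*(-256 + A(-3, -13)) = (4/1 + 273)*(-256 - 13*(-3)) = (4*1 + 273)*(-256 + 39) = (4 + 273)*(-217) = 277*(-217) = -60109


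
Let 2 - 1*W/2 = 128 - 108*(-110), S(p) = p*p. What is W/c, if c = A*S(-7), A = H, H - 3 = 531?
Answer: -4002/4361 ≈ -0.91768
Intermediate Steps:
H = 534 (H = 3 + 531 = 534)
S(p) = p²
A = 534
c = 26166 (c = 534*(-7)² = 534*49 = 26166)
W = -24012 (W = 4 - 2*(128 - 108*(-110)) = 4 - 2*(128 + 11880) = 4 - 2*12008 = 4 - 24016 = -24012)
W/c = -24012/26166 = -24012*1/26166 = -4002/4361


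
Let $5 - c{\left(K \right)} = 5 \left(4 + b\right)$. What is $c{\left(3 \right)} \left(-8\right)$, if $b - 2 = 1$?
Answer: $240$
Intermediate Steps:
$b = 3$ ($b = 2 + 1 = 3$)
$c{\left(K \right)} = -30$ ($c{\left(K \right)} = 5 - 5 \left(4 + 3\right) = 5 - 5 \cdot 7 = 5 - 35 = -30$)
$c{\left(3 \right)} \left(-8\right) = \left(-30\right) \left(-8\right) = 240$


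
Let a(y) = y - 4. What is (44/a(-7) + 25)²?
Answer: 441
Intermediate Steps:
a(y) = -4 + y
(44/a(-7) + 25)² = (44/(-4 - 7) + 25)² = (44/(-11) + 25)² = (44*(-1/11) + 25)² = (-4 + 25)² = 21² = 441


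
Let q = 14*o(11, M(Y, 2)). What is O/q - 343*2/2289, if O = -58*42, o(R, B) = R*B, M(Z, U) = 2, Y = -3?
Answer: -29527/3597 ≈ -8.2088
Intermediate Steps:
o(R, B) = B*R
O = -2436
q = 308 (q = 14*(2*11) = 14*22 = 308)
O/q - 343*2/2289 = -2436/308 - 343*2/2289 = -2436*1/308 - 686*1/2289 = -87/11 - 98/327 = -29527/3597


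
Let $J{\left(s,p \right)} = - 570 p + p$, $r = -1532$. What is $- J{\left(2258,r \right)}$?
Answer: $-871708$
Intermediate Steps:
$J{\left(s,p \right)} = - 569 p$
$- J{\left(2258,r \right)} = - \left(-569\right) \left(-1532\right) = \left(-1\right) 871708 = -871708$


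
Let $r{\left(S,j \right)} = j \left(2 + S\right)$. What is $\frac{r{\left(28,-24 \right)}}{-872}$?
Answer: $\frac{90}{109} \approx 0.82569$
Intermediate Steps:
$\frac{r{\left(28,-24 \right)}}{-872} = \frac{\left(-24\right) \left(2 + 28\right)}{-872} = \left(-24\right) 30 \left(- \frac{1}{872}\right) = \left(-720\right) \left(- \frac{1}{872}\right) = \frac{90}{109}$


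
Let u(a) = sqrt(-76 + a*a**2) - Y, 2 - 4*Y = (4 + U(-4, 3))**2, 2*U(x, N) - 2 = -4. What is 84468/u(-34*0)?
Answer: 2365104/1265 - 2702976*I*sqrt(19)/1265 ≈ 1869.6 - 9313.8*I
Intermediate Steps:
U(x, N) = -1 (U(x, N) = 1 + (1/2)*(-4) = 1 - 2 = -1)
Y = -7/4 (Y = 1/2 - (4 - 1)**2/4 = 1/2 - 1/4*3**2 = 1/2 - 1/4*9 = 1/2 - 9/4 = -7/4 ≈ -1.7500)
u(a) = 7/4 + sqrt(-76 + a**3) (u(a) = sqrt(-76 + a*a**2) - 1*(-7/4) = sqrt(-76 + a**3) + 7/4 = 7/4 + sqrt(-76 + a**3))
84468/u(-34*0) = 84468/(7/4 + sqrt(-76 + (-34*0)**3)) = 84468/(7/4 + sqrt(-76 + 0**3)) = 84468/(7/4 + sqrt(-76 + 0)) = 84468/(7/4 + sqrt(-76)) = 84468/(7/4 + 2*I*sqrt(19))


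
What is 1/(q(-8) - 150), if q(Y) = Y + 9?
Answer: -1/149 ≈ -0.0067114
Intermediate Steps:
q(Y) = 9 + Y
1/(q(-8) - 150) = 1/((9 - 8) - 150) = 1/(1 - 150) = 1/(-149) = -1/149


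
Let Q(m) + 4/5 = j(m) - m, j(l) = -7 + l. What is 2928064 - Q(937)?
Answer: 14640359/5 ≈ 2.9281e+6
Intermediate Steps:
Q(m) = -39/5 (Q(m) = -4/5 + ((-7 + m) - m) = -4/5 - 7 = -39/5)
2928064 - Q(937) = 2928064 - 1*(-39/5) = 2928064 + 39/5 = 14640359/5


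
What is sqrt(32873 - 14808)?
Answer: sqrt(18065) ≈ 134.41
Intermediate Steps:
sqrt(32873 - 14808) = sqrt(18065)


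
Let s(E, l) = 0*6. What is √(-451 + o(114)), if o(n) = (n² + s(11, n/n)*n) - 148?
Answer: 7*√253 ≈ 111.34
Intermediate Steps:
s(E, l) = 0
o(n) = -148 + n² (o(n) = (n² + 0*n) - 148 = (n² + 0) - 148 = n² - 148 = -148 + n²)
√(-451 + o(114)) = √(-451 + (-148 + 114²)) = √(-451 + (-148 + 12996)) = √(-451 + 12848) = √12397 = 7*√253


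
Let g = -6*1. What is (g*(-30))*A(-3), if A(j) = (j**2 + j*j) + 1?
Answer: 3420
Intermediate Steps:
g = -6
A(j) = 1 + 2*j**2 (A(j) = (j**2 + j**2) + 1 = 2*j**2 + 1 = 1 + 2*j**2)
(g*(-30))*A(-3) = (-6*(-30))*(1 + 2*(-3)**2) = 180*(1 + 2*9) = 180*(1 + 18) = 180*19 = 3420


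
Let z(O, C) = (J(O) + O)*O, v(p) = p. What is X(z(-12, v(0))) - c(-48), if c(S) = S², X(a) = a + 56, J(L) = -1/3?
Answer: -2100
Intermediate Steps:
J(L) = -⅓ (J(L) = -1*⅓ = -⅓)
z(O, C) = O*(-⅓ + O) (z(O, C) = (-⅓ + O)*O = O*(-⅓ + O))
X(a) = 56 + a
X(z(-12, v(0))) - c(-48) = (56 - 12*(-⅓ - 12)) - 1*(-48)² = (56 - 12*(-37/3)) - 1*2304 = (56 + 148) - 2304 = 204 - 2304 = -2100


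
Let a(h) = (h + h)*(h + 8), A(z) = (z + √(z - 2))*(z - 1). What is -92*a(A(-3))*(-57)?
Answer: 1678080 - 1342464*I*√5 ≈ 1.6781e+6 - 3.0018e+6*I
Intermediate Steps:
A(z) = (-1 + z)*(z + √(-2 + z)) (A(z) = (z + √(-2 + z))*(-1 + z) = (-1 + z)*(z + √(-2 + z)))
a(h) = 2*h*(8 + h) (a(h) = (2*h)*(8 + h) = 2*h*(8 + h))
-92*a(A(-3))*(-57) = -184*((-3)² - 1*(-3) - √(-2 - 3) - 3*√(-2 - 3))*(8 + ((-3)² - 1*(-3) - √(-2 - 3) - 3*√(-2 - 3)))*(-57) = -184*(9 + 3 - √(-5) - 3*I*√5)*(8 + (9 + 3 - √(-5) - 3*I*√5))*(-57) = -184*(9 + 3 - I*√5 - 3*I*√5)*(8 + (9 + 3 - I*√5 - 3*I*√5))*(-57) = -184*(12 - 4*I*√5)*(8 + (12 - 4*I*√5))*(-57) = -184*(12 - 4*I*√5)*(20 - 4*I*√5)*(-57) = 10488*(12 - 4*I*√5)*(20 - 4*I*√5)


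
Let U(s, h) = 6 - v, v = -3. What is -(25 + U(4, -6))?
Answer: -34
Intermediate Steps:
U(s, h) = 9 (U(s, h) = 6 - 1*(-3) = 6 + 3 = 9)
-(25 + U(4, -6)) = -(25 + 9) = -1*34 = -34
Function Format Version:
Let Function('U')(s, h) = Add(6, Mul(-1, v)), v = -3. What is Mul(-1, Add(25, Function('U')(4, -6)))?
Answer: -34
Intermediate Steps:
Function('U')(s, h) = 9 (Function('U')(s, h) = Add(6, Mul(-1, -3)) = Add(6, 3) = 9)
Mul(-1, Add(25, Function('U')(4, -6))) = Mul(-1, Add(25, 9)) = Mul(-1, 34) = -34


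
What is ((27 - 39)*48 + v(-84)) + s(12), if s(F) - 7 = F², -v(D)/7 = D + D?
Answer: 751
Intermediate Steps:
v(D) = -14*D (v(D) = -7*(D + D) = -14*D)
s(F) = 7 + F²
((27 - 39)*48 + v(-84)) + s(12) = ((27 - 39)*48 - 14*(-84)) + (7 + 12²) = (-12*48 + 1176) + (7 + 144) = (-576 + 1176) + 151 = 600 + 151 = 751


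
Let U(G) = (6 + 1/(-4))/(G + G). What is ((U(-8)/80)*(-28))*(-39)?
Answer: -6279/1280 ≈ -4.9055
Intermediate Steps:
U(G) = 23/(8*G) (U(G) = (6 - ¼)/((2*G)) = 23*(1/(2*G))/4 = 23/(8*G))
((U(-8)/80)*(-28))*(-39) = ((((23/8)/(-8))/80)*(-28))*(-39) = ((((23/8)*(-⅛))*(1/80))*(-28))*(-39) = (-23/64*1/80*(-28))*(-39) = -23/5120*(-28)*(-39) = (161/1280)*(-39) = -6279/1280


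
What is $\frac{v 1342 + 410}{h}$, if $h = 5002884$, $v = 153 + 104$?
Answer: $\frac{86326}{1250721} \approx 0.069021$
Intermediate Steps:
$v = 257$
$\frac{v 1342 + 410}{h} = \frac{257 \cdot 1342 + 410}{5002884} = \left(344894 + 410\right) \frac{1}{5002884} = 345304 \cdot \frac{1}{5002884} = \frac{86326}{1250721}$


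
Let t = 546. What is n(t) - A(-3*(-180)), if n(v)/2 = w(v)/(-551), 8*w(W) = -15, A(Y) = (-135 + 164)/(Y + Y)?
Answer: -11929/595080 ≈ -0.020046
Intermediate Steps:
A(Y) = 29/(2*Y) (A(Y) = 29/((2*Y)) = 29*(1/(2*Y)) = 29/(2*Y))
w(W) = -15/8 (w(W) = (⅛)*(-15) = -15/8)
n(v) = 15/2204 (n(v) = 2*(-15/8/(-551)) = 2*(-15/8*(-1/551)) = 2*(15/4408) = 15/2204)
n(t) - A(-3*(-180)) = 15/2204 - 29/(2*((-3*(-180)))) = 15/2204 - 29/(2*540) = 15/2204 - 1*29/1080 = 15/2204 - 29/1080 = -11929/595080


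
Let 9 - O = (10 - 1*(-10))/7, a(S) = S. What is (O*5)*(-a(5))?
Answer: -1075/7 ≈ -153.57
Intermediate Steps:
O = 43/7 (O = 9 - (10 - 1*(-10))/7 = 9 - (10 + 10)/7 = 9 - 20/7 = 43/7 ≈ 6.1429)
(O*5)*(-a(5)) = ((43/7)*5)*(-1*5) = (215/7)*(-5) = -1075/7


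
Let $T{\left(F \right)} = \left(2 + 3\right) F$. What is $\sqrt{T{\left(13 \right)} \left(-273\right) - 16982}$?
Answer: $11 i \sqrt{287} \approx 186.35 i$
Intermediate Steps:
$T{\left(F \right)} = 5 F$
$\sqrt{T{\left(13 \right)} \left(-273\right) - 16982} = \sqrt{5 \cdot 13 \left(-273\right) - 16982} = \sqrt{65 \left(-273\right) - 16982} = \sqrt{-17745 - 16982} = \sqrt{-34727} = 11 i \sqrt{287}$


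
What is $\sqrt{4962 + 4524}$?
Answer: $3 \sqrt{1054} \approx 97.396$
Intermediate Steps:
$\sqrt{4962 + 4524} = \sqrt{9486} = 3 \sqrt{1054}$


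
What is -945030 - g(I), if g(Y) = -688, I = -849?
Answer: -944342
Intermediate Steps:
-945030 - g(I) = -945030 - 1*(-688) = -945030 + 688 = -944342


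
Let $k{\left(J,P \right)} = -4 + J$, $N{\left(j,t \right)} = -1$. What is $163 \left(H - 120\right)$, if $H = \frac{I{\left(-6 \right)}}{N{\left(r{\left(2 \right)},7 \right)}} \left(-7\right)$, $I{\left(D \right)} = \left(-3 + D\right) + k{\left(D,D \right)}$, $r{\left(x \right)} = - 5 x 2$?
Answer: $-41239$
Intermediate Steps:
$r{\left(x \right)} = - 10 x$
$I{\left(D \right)} = -7 + 2 D$ ($I{\left(D \right)} = \left(-3 + D\right) + \left(-4 + D\right) = -7 + 2 D$)
$H = -133$ ($H = \frac{-7 + 2 \left(-6\right)}{-1} \left(-7\right) = \left(-7 - 12\right) \left(-1\right) \left(-7\right) = \left(-19\right) \left(-1\right) \left(-7\right) = 19 \left(-7\right) = -133$)
$163 \left(H - 120\right) = 163 \left(-133 - 120\right) = 163 \left(-253\right) = -41239$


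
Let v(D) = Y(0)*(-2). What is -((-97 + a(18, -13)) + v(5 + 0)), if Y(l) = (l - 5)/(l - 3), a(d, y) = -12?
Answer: 337/3 ≈ 112.33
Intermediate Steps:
Y(l) = (-5 + l)/(-3 + l)
v(D) = -10/3 (v(D) = ((-5 + 0)/(-3 + 0))*(-2) = (-5/(-3))*(-2) = -1/3*(-5)*(-2) = (5/3)*(-2) = -10/3)
-((-97 + a(18, -13)) + v(5 + 0)) = -((-97 - 12) - 10/3) = -(-109 - 10/3) = -1*(-337/3) = 337/3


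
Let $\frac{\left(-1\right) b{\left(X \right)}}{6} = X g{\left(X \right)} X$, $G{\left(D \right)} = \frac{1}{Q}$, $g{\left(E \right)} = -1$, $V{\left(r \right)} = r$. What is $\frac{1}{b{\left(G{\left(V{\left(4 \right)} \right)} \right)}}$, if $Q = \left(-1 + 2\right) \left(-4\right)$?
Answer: $\frac{8}{3} \approx 2.6667$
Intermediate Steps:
$Q = -4$ ($Q = 1 \left(-4\right) = -4$)
$G{\left(D \right)} = - \frac{1}{4}$ ($G{\left(D \right)} = \frac{1}{-4} = - \frac{1}{4}$)
$b{\left(X \right)} = 6 X^{2}$ ($b{\left(X \right)} = - 6 X \left(-1\right) X = - 6 - X X = - 6 \left(- X^{2}\right) = 6 X^{2}$)
$\frac{1}{b{\left(G{\left(V{\left(4 \right)} \right)} \right)}} = \frac{1}{6 \left(- \frac{1}{4}\right)^{2}} = \frac{1}{6 \cdot \frac{1}{16}} = \frac{1}{\frac{3}{8}} = \frac{8}{3}$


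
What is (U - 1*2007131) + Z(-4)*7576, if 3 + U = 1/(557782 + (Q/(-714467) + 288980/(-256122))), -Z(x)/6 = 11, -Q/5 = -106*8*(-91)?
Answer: -9842378584331355279701/3925723863485788 ≈ -2.5071e+6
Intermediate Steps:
Q = -385840 (Q = -5*(-106*8)*(-91) = -(-4240)*(-91) = -5*77168 = -385840)
Z(x) = -66 (Z(x) = -6*11 = -66)
U = -11777164552352865/3925723863485788 (U = -3 + 1/(557782 + (-385840/(-714467) + 288980/(-256122))) = -3 + 1/(557782 + (-385840*(-1/714467) + 288980*(-1/256122))) = -3 + 1/(557782 + (29680/54959 - 144490/128061)) = -3 + 1/(557782 - 4140175430/7038104499) = -3 + 1/(3925723863485788/7038104499) = -3 + 7038104499/3925723863485788 = -11777164552352865/3925723863485788 ≈ -3.0000)
(U - 1*2007131) + Z(-4)*7576 = (-11777164552352865/3925723863485788 - 1*2007131) - 66*7576 = (-11777164552352865/3925723863485788 - 2007131) - 500016 = -7879453841006645507093/3925723863485788 - 500016 = -9842378584331355279701/3925723863485788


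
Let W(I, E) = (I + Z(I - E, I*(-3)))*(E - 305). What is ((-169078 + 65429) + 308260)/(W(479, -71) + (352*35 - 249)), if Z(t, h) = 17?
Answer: -204611/174425 ≈ -1.1731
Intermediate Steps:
W(I, E) = (-305 + E)*(17 + I) (W(I, E) = (I + 17)*(E - 305) = (17 + I)*(-305 + E) = (-305 + E)*(17 + I))
((-169078 + 65429) + 308260)/(W(479, -71) + (352*35 - 249)) = ((-169078 + 65429) + 308260)/((-5185 - 305*479 + 17*(-71) - 71*479) + (352*35 - 249)) = (-103649 + 308260)/((-5185 - 146095 - 1207 - 34009) + (12320 - 249)) = 204611/(-186496 + 12071) = 204611/(-174425) = 204611*(-1/174425) = -204611/174425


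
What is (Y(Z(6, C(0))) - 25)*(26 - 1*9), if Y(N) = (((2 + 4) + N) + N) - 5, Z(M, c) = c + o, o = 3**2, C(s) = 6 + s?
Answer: 102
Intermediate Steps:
o = 9
Z(M, c) = 9 + c (Z(M, c) = c + 9 = 9 + c)
Y(N) = 1 + 2*N (Y(N) = ((6 + N) + N) - 5 = (6 + 2*N) - 5 = 1 + 2*N)
(Y(Z(6, C(0))) - 25)*(26 - 1*9) = ((1 + 2*(9 + (6 + 0))) - 25)*(26 - 1*9) = ((1 + 2*(9 + 6)) - 25)*(26 - 9) = ((1 + 2*15) - 25)*17 = ((1 + 30) - 25)*17 = (31 - 25)*17 = 6*17 = 102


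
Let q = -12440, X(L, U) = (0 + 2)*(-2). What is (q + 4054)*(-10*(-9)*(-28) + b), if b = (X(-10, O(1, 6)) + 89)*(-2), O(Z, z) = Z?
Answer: 22558340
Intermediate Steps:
X(L, U) = -4 (X(L, U) = 2*(-2) = -4)
b = -170 (b = (-4 + 89)*(-2) = 85*(-2) = -170)
(q + 4054)*(-10*(-9)*(-28) + b) = (-12440 + 4054)*(-10*(-9)*(-28) - 170) = -8386*(90*(-28) - 170) = -8386*(-2520 - 170) = -8386*(-2690) = 22558340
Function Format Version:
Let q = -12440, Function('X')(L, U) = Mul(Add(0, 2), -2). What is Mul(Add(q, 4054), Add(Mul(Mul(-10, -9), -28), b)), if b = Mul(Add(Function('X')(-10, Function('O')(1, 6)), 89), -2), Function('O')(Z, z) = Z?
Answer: 22558340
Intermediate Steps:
Function('X')(L, U) = -4 (Function('X')(L, U) = Mul(2, -2) = -4)
b = -170 (b = Mul(Add(-4, 89), -2) = Mul(85, -2) = -170)
Mul(Add(q, 4054), Add(Mul(Mul(-10, -9), -28), b)) = Mul(Add(-12440, 4054), Add(Mul(Mul(-10, -9), -28), -170)) = Mul(-8386, Add(Mul(90, -28), -170)) = Mul(-8386, Add(-2520, -170)) = Mul(-8386, -2690) = 22558340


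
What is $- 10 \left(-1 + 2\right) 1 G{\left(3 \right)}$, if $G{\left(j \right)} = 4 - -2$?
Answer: $-60$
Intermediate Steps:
$G{\left(j \right)} = 6$ ($G{\left(j \right)} = 4 + 2 = 6$)
$- 10 \left(-1 + 2\right) 1 G{\left(3 \right)} = - 10 \left(-1 + 2\right) 1 \cdot 6 = - 10 \cdot 1 \cdot 1 \cdot 6 = \left(-10\right) 1 \cdot 6 = \left(-10\right) 6 = -60$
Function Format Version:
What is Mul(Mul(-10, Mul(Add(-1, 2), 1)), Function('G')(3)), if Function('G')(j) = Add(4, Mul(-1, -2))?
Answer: -60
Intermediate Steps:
Function('G')(j) = 6 (Function('G')(j) = Add(4, 2) = 6)
Mul(Mul(-10, Mul(Add(-1, 2), 1)), Function('G')(3)) = Mul(Mul(-10, Mul(Add(-1, 2), 1)), 6) = Mul(Mul(-10, Mul(1, 1)), 6) = Mul(Mul(-10, 1), 6) = Mul(-10, 6) = -60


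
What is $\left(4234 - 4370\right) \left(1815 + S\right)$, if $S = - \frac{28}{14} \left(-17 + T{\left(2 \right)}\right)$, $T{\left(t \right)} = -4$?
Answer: $-252552$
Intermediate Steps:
$S = 42$ ($S = - \frac{28}{14} \left(-17 - 4\right) = \left(-28\right) \frac{1}{14} \left(-21\right) = \left(-2\right) \left(-21\right) = 42$)
$\left(4234 - 4370\right) \left(1815 + S\right) = \left(4234 - 4370\right) \left(1815 + 42\right) = \left(-136\right) 1857 = -252552$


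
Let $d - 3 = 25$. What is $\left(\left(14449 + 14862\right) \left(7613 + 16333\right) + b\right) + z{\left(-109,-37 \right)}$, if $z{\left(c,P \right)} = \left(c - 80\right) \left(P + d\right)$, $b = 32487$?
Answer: $701915394$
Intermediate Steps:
$d = 28$ ($d = 3 + 25 = 28$)
$z{\left(c,P \right)} = \left(-80 + c\right) \left(28 + P\right)$ ($z{\left(c,P \right)} = \left(c - 80\right) \left(P + 28\right) = \left(-80 + c\right) \left(28 + P\right)$)
$\left(\left(14449 + 14862\right) \left(7613 + 16333\right) + b\right) + z{\left(-109,-37 \right)} = \left(\left(14449 + 14862\right) \left(7613 + 16333\right) + 32487\right) - -1701 = \left(29311 \cdot 23946 + 32487\right) + \left(-2240 + 2960 - 3052 + 4033\right) = \left(701881206 + 32487\right) + 1701 = 701913693 + 1701 = 701915394$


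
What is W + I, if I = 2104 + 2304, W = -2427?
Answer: 1981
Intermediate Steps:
I = 4408
W + I = -2427 + 4408 = 1981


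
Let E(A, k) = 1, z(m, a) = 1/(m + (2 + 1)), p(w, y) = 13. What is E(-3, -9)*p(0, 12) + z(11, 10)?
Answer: 183/14 ≈ 13.071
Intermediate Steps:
z(m, a) = 1/(3 + m) (z(m, a) = 1/(m + 3) = 1/(3 + m))
E(-3, -9)*p(0, 12) + z(11, 10) = 1*13 + 1/(3 + 11) = 13 + 1/14 = 183/14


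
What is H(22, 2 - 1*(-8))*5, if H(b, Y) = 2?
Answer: 10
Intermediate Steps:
H(22, 2 - 1*(-8))*5 = 2*5 = 10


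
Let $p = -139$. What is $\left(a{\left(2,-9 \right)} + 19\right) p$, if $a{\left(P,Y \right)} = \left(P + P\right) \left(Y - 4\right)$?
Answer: $4587$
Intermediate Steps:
$a{\left(P,Y \right)} = 2 P \left(-4 + Y\right)$
$\left(a{\left(2,-9 \right)} + 19\right) p = \left(2 \cdot 2 \left(-4 - 9\right) + 19\right) \left(-139\right) = \left(2 \cdot 2 \left(-13\right) + 19\right) \left(-139\right) = \left(-52 + 19\right) \left(-139\right) = \left(-33\right) \left(-139\right) = 4587$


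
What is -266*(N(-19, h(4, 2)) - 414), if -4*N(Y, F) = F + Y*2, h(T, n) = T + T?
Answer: 108129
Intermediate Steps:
h(T, n) = 2*T
N(Y, F) = -Y/2 - F/4 (N(Y, F) = -(F + Y*2)/4 = -(F + 2*Y)/4 = -Y/2 - F/4)
-266*(N(-19, h(4, 2)) - 414) = -266*((-1/2*(-19) - 4/2) - 414) = -266*((19/2 - 1/4*8) - 414) = -266*((19/2 - 2) - 414) = -266*(15/2 - 414) = -266*(-813/2) = 108129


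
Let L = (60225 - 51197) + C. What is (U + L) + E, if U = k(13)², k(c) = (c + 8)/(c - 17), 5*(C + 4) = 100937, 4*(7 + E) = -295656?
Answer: -3574563/80 ≈ -44682.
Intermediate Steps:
E = -73921 (E = -7 + (¼)*(-295656) = -7 - 73914 = -73921)
C = 100917/5 (C = -4 + (⅕)*100937 = -4 + 100937/5 = 100917/5 ≈ 20183.)
L = 146057/5 (L = (60225 - 51197) + 100917/5 = 9028 + 100917/5 = 146057/5 ≈ 29211.)
k(c) = (8 + c)/(-17 + c)
U = 441/16 (U = ((8 + 13)/(-17 + 13))² = (21/(-4))² = (-¼*21)² = (-21/4)² = 441/16 ≈ 27.563)
(U + L) + E = (441/16 + 146057/5) - 73921 = 2339117/80 - 73921 = -3574563/80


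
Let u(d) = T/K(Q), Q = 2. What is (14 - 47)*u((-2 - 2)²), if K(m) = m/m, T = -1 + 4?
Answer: -99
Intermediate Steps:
T = 3
K(m) = 1
u(d) = 3 (u(d) = 3/1 = 3*1 = 3)
(14 - 47)*u((-2 - 2)²) = (14 - 47)*3 = -33*3 = -99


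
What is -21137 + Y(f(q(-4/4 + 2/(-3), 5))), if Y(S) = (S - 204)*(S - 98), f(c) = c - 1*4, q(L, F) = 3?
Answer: -842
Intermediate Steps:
f(c) = -4 + c (f(c) = c - 4 = -4 + c)
Y(S) = (-204 + S)*(-98 + S)
-21137 + Y(f(q(-4/4 + 2/(-3), 5))) = -21137 + (19992 + (-4 + 3)**2 - 302*(-4 + 3)) = -21137 + (19992 + (-1)**2 - 302*(-1)) = -21137 + (19992 + 1 + 302) = -21137 + 20295 = -842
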